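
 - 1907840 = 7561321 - 9469161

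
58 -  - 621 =679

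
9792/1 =9792 = 9792.00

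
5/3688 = 5/3688 = 0.00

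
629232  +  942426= 1571658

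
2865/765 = 3 + 38/51=3.75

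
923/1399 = 923/1399 = 0.66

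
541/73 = 7 + 30/73 = 7.41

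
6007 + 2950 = 8957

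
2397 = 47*51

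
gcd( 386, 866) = 2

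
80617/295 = 80617/295=273.28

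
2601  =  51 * 51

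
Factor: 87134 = 2^1*19^1*2293^1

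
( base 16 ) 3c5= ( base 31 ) 104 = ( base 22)1LJ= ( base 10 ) 965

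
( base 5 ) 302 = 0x4D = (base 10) 77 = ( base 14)57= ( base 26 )2p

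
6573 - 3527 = 3046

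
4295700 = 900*4773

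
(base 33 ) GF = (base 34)fx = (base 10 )543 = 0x21F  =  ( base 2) 1000011111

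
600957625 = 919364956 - 318407331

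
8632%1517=1047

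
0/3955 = 0=0.00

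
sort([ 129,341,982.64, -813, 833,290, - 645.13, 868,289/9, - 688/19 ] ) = [ - 813,-645.13, - 688/19, 289/9,129, 290,341,833,868,  982.64] 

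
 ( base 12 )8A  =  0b1101010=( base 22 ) 4I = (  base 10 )106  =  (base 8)152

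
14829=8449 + 6380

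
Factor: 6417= 3^2* 23^1*31^1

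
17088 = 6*2848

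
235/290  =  47/58 = 0.81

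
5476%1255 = 456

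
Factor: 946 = 2^1*11^1*43^1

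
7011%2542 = 1927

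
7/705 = 7/705 = 0.01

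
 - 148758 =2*( - 74379)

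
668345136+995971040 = 1664316176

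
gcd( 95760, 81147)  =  3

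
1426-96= 1330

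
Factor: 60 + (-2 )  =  2^1*29^1 = 58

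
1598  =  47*34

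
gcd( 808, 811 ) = 1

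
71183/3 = 23727  +  2/3 = 23727.67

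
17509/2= 17509/2 =8754.50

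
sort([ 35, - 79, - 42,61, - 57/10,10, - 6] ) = [  -  79, - 42, - 6, - 57/10, 10, 35 , 61] 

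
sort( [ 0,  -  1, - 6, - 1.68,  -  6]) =[ - 6, - 6, - 1.68, - 1,0]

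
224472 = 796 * 282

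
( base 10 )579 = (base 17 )201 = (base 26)m7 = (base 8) 1103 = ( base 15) 289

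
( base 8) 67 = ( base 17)34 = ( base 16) 37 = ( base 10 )55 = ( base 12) 47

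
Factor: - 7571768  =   - 2^3*101^1*9371^1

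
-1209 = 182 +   -  1391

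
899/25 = 899/25 = 35.96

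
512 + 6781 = 7293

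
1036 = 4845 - 3809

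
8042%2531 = 449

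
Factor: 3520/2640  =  4/3 = 2^2 * 3^( - 1)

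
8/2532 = 2/633 = 0.00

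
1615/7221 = 1615/7221 = 0.22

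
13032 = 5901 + 7131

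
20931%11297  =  9634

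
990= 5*198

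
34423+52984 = 87407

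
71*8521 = 604991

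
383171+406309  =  789480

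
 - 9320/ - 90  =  103 + 5/9 = 103.56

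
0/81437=0=0.00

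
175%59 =57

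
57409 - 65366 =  -7957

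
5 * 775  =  3875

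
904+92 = 996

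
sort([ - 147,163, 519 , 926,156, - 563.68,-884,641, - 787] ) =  [ - 884, - 787,-563.68, - 147 , 156,163, 519, 641, 926 ]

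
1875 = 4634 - 2759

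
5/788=5/788= 0.01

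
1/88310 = 1/88310 = 0.00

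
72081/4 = 72081/4= 18020.25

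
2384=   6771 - 4387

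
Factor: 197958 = 2^1*3^1*32993^1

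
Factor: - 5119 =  - 5119^1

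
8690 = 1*8690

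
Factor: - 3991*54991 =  - 13^1*127^1*307^1*433^1= - 219469081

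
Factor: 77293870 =2^1*5^1*367^1*21061^1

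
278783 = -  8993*( - 31) 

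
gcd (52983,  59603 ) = 1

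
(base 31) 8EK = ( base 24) e36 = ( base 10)8142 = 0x1FCE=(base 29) 9JM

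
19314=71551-52237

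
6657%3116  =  425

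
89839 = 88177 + 1662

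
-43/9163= - 1  +  9120/9163 = -0.00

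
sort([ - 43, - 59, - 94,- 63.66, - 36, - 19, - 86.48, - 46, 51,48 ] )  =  [ - 94, - 86.48,  -  63.66, - 59,- 46, - 43, - 36, - 19, 48, 51]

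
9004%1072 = 428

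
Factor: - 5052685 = -5^1*11^1 *91867^1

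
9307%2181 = 583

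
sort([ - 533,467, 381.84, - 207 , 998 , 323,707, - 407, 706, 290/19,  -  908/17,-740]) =[-740, - 533, - 407 , - 207, - 908/17,290/19, 323,  381.84,467, 706,  707,998] 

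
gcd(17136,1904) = 1904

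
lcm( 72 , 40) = 360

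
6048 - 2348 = 3700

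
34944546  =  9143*3822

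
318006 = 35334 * 9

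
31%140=31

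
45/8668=45/8668=0.01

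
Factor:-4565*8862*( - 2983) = 2^1*3^1*5^1*7^1*11^1* 19^1*83^1*157^1*211^1 = 120677354490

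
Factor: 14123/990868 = 2^( - 2 )*29^1*487^1*247717^( - 1 )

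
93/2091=31/697 = 0.04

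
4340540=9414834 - 5074294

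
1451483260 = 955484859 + 495998401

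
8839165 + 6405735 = 15244900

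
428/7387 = 428/7387 = 0.06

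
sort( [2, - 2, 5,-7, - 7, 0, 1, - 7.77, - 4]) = [ - 7.77, - 7 , - 7, - 4, - 2, 0,  1, 2,5]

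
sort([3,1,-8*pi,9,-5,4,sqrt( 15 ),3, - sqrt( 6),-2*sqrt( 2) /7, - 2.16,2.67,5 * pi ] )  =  [ - 8*pi, - 5, -sqrt(6 ),-2.16, - 2*sqrt(2) /7, 1, 2.67, 3,3,sqrt( 15 ),4, 9,5 * pi ]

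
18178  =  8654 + 9524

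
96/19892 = 24/4973 = 0.00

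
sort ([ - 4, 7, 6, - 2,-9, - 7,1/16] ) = [ - 9, - 7,-4, - 2, 1/16, 6, 7]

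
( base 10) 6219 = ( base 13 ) 2aa5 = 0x184B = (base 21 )E23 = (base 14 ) 23A3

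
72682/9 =72682/9   =  8075.78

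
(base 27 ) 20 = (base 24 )26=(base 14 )3C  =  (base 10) 54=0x36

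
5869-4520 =1349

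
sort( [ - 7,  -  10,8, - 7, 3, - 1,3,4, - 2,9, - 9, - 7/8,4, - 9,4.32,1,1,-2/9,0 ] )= [ - 10, - 9, - 9, - 7, - 7,  -  2, - 1 , - 7/8,  -  2/9, 0,1,1,3,3,4,4,4.32,8, 9] 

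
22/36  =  11/18 = 0.61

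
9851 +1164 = 11015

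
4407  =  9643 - 5236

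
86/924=43/462 =0.09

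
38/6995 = 38/6995 = 0.01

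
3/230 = 3/230 = 0.01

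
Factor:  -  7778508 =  - 2^2*3^1*23^1*28183^1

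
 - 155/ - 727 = 155/727 =0.21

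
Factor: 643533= 3^1*11^1*19501^1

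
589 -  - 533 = 1122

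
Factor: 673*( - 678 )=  - 2^1*3^1*113^1 *673^1 = - 456294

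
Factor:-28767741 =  - 3^1*9589247^1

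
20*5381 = 107620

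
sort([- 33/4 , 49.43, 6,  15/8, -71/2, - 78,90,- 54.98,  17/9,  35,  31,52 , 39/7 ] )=[-78, - 54.98, - 71/2,-33/4,  15/8,17/9, 39/7,6, 31, 35, 49.43, 52 , 90] 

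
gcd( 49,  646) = 1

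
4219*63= 265797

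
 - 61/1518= - 1 + 1457/1518=-0.04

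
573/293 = 573/293 = 1.96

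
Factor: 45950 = 2^1*5^2*919^1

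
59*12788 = 754492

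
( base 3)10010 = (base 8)124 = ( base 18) 4C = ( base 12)70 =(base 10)84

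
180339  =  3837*47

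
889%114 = 91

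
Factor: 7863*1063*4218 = 2^1*3^2*19^1 * 37^1*1063^1*2621^1 = 35255600442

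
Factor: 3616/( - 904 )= -4 = -2^2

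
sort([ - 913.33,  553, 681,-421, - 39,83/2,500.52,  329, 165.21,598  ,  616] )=[ - 913.33, - 421 , - 39, 83/2, 165.21,329  ,  500.52,553, 598, 616, 681]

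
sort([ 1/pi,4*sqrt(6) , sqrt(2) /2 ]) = [1/pi,sqrt(2)/2, 4*sqrt( 6) ] 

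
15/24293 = 15/24293  =  0.00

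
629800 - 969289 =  -339489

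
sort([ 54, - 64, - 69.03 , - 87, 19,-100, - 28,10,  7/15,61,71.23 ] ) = [ - 100,-87, - 69.03 , - 64,  -  28, 7/15,10,19, 54 , 61,71.23]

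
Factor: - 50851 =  - 211^1 * 241^1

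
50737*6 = 304422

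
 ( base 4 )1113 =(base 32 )2n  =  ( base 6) 223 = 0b1010111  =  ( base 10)87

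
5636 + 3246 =8882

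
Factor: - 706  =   - 2^1*353^1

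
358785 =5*71757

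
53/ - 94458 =  -  1 + 94405/94458 = -0.00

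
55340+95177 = 150517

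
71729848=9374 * 7652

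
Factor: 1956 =2^2*3^1*163^1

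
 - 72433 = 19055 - 91488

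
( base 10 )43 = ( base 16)2B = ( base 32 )1b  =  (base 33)1a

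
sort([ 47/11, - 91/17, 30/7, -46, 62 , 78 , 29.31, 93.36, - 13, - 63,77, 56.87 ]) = [-63, - 46 ,- 13,-91/17, 47/11,30/7 , 29.31, 56.87, 62,  77, 78, 93.36 ]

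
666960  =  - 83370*(  -  8) 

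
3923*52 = 203996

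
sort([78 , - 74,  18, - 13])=[ - 74, - 13 , 18,78]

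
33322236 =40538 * 822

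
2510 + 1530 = 4040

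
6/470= 3/235 = 0.01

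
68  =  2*34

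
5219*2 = 10438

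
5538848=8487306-2948458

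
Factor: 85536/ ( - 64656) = - 594/449 = - 2^1*3^3*11^1 * 449^( - 1 )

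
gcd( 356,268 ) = 4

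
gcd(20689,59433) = 1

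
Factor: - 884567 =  - 293^1* 3019^1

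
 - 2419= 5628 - 8047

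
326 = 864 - 538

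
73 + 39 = 112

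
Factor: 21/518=3/74=2^ (-1 )*3^1*37^(-1) 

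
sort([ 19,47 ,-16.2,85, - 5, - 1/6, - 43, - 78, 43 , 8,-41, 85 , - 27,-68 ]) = [ - 78, - 68 , - 43 , - 41, - 27,  -  16.2, - 5,-1/6, 8,19,43 , 47,85,85 ] 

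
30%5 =0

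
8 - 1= 7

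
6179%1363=727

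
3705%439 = 193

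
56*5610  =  314160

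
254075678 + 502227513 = 756303191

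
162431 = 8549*19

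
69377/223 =69377/223 = 311.11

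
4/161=4/161 =0.02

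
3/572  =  3/572=0.01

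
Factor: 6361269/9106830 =2^(-1)*3^ ( - 3)*5^(  -  1) * 11243^( - 1)*  2120423^1 = 2120423/3035610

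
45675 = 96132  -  50457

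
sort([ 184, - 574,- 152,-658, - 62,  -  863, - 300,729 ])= [ - 863, - 658, - 574, - 300, - 152,-62,184, 729 ]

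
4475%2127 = 221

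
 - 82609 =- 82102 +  - 507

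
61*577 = 35197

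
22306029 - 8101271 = 14204758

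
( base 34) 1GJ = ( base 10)1719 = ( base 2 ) 11010110111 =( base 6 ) 11543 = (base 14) 8ab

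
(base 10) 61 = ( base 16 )3d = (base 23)2f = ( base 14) 45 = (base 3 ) 2021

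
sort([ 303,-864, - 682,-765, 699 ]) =[ - 864, - 765, - 682,303,699]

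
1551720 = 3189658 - 1637938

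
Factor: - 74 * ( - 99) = 2^1*3^2*11^1*37^1 = 7326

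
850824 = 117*7272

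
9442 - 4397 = 5045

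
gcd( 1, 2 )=1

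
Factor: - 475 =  - 5^2*19^1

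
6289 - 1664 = 4625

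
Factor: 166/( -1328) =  - 1/8 = - 2^(-3)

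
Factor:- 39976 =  - 2^3*19^1*263^1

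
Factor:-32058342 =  - 2^1*3^4*197891^1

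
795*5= 3975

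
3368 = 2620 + 748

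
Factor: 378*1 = 2^1*3^3*7^1 = 378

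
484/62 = 242/31  =  7.81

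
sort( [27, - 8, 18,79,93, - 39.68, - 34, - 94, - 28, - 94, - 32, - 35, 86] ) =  [  -  94,- 94 , - 39.68, - 35,  -  34, - 32,- 28, -8, 18,27,79, 86,93]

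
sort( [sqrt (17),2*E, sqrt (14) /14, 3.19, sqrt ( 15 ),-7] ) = [ - 7, sqrt (14 ) /14,3.19, sqrt(15), sqrt( 17), 2 * E]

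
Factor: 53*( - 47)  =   - 2491 = - 47^1  *53^1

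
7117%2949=1219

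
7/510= 7/510= 0.01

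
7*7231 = 50617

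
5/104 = 5/104 = 0.05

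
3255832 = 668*4874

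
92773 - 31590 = 61183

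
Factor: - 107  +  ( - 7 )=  - 114= - 2^1 * 3^1*19^1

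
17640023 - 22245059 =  - 4605036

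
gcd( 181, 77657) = 1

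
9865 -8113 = 1752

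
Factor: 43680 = 2^5*3^1 * 5^1*7^1 * 13^1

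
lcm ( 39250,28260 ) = 706500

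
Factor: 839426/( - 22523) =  - 2^1*7^1*17^1*101^( - 1)*223^(-1)*3527^1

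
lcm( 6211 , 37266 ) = 37266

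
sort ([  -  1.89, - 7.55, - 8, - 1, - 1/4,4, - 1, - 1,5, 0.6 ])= [  -  8, - 7.55,  -  1.89,-1,  -  1, - 1, - 1/4, 0.6, 4, 5] 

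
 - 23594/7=- 3371 + 3/7= -3370.57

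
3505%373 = 148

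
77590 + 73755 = 151345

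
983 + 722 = 1705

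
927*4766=4418082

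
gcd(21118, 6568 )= 2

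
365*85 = 31025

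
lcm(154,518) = 5698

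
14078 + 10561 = 24639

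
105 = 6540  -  6435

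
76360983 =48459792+27901191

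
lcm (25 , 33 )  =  825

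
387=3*129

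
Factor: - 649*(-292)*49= 9285892 = 2^2*7^2*11^1*59^1*73^1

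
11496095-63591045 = -52094950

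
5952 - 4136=1816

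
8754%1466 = 1424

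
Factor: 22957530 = 2^1*3^1*5^1*765251^1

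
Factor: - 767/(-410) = 2^ ( - 1)*5^ ( - 1)*13^1 * 41^(-1 )*59^1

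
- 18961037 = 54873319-73834356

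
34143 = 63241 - 29098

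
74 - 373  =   - 299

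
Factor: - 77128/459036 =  - 2^1*3^( - 2)*31^1 * 41^( - 1 ) = - 62/369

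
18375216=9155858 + 9219358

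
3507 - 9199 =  - 5692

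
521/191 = 521/191 = 2.73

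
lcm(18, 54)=54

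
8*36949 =295592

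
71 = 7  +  64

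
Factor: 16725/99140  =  2^(-2)*3^1*5^1 *223^1  *  4957^ ( - 1 )= 3345/19828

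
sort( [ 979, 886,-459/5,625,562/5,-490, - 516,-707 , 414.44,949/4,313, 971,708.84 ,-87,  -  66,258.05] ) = [ - 707, -516, - 490 , - 459/5, - 87, - 66, 562/5 , 949/4, 258.05, 313,414.44,625,708.84, 886,971,979]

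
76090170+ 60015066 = 136105236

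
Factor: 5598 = 2^1*3^2 * 311^1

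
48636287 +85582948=134219235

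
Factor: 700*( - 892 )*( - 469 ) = 292843600  =  2^4 * 5^2*7^2*67^1*223^1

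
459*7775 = 3568725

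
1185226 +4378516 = 5563742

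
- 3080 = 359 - 3439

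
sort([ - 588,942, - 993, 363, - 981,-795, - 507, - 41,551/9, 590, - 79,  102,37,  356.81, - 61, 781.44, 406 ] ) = [- 993, - 981, - 795, - 588 ,-507, - 79, - 61, - 41,37,551/9,102, 356.81,363,  406,590, 781.44,942 ]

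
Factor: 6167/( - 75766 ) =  - 7/86 = - 2^ ( - 1)*7^1*43^( - 1 ) 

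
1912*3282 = 6275184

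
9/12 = 3/4 = 0.75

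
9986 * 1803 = 18004758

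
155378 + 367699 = 523077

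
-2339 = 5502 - 7841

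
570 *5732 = 3267240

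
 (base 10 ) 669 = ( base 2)1010011101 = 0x29D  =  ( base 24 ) 13l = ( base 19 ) 1g4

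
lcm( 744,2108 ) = 12648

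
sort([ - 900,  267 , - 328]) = [ - 900, - 328 , 267 ]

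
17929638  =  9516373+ 8413265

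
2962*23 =68126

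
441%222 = 219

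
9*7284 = 65556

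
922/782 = 461/391 = 1.18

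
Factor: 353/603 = 3^(-2 )* 67^( - 1)*353^1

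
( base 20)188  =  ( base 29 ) jh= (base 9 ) 701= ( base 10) 568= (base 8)1070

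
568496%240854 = 86788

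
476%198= 80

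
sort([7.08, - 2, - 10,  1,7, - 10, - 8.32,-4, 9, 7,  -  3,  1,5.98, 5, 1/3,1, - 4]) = [ - 10, - 10, - 8.32,-4, - 4, - 3,-2, 1/3,1, 1, 1, 5,5.98, 7, 7, 7.08,9 ] 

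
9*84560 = 761040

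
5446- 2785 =2661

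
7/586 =7/586 =0.01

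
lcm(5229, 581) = 5229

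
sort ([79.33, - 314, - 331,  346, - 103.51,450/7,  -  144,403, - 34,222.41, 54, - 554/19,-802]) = [ - 802, - 331,-314,-144,-103.51, - 34,  -  554/19,54, 450/7,79.33,  222.41,346,403]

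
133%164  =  133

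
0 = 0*( - 1733)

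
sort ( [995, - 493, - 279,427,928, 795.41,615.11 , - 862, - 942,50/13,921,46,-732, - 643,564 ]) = [  -  942,  -  862, - 732 , - 643, - 493, - 279,50/13, 46,427, 564,615.11,795.41,921,928, 995 ] 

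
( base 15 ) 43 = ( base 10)63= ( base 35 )1S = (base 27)29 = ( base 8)77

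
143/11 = 13 = 13.00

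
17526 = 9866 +7660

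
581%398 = 183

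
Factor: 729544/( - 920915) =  - 2^3*5^(  -  1)*67^ ( - 1)*2749^(-1 )*91193^1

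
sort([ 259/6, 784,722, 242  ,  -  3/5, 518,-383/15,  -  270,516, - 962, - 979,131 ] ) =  [-979,-962, - 270, - 383/15, - 3/5,259/6,131, 242 , 516,518,722,  784 ]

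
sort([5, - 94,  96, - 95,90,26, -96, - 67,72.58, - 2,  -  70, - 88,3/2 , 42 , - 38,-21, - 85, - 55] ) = [ - 96, - 95, - 94, - 88, - 85, - 70, - 67, - 55, -38, - 21, - 2,3/2,5, 26,42, 72.58,90,96] 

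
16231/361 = 44 + 347/361 = 44.96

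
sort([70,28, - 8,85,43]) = [ - 8, 28 , 43,  70,85]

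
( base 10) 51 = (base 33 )1I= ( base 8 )63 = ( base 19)2d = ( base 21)29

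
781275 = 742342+38933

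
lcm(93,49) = 4557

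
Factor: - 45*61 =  - 3^2*5^1*61^1 = - 2745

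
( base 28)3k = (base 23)4C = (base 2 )1101000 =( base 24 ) 48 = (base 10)104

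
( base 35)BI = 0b110010011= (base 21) j4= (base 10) 403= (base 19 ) 124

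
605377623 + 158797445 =764175068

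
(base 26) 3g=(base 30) 34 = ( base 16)5E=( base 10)94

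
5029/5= 5029/5 = 1005.80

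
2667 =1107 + 1560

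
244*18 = 4392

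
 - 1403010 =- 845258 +-557752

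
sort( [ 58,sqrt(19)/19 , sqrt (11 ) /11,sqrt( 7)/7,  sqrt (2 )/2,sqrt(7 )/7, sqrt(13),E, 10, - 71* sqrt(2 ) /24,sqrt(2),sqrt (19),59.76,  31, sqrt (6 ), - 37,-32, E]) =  [-37 , - 32, - 71*sqrt( 2) /24, sqrt( 19)/19,sqrt( 11 )/11 , sqrt( 7)/7,sqrt ( 7)/7,sqrt(2 )/2,sqrt( 2), sqrt( 6),E, E,sqrt( 13), sqrt(19), 10,  31, 58,59.76] 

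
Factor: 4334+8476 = 2^1 * 3^1*5^1*7^1*61^1 = 12810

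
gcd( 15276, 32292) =12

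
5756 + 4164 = 9920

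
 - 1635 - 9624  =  -11259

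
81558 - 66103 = 15455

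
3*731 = 2193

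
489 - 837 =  - 348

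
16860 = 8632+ 8228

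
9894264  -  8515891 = 1378373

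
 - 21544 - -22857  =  1313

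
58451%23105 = 12241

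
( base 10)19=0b10011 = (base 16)13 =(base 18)11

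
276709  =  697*397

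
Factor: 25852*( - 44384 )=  - 1147415168 = - 2^7 * 19^1*23^1*73^1 * 281^1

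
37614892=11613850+26001042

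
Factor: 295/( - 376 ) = - 2^(- 3)*5^1* 47^ ( - 1 )*59^1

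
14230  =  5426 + 8804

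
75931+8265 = 84196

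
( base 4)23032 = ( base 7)2044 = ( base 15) 32d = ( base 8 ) 1316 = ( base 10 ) 718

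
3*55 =165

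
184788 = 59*3132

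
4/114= 2/57 = 0.04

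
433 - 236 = 197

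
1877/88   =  1877/88 = 21.33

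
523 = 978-455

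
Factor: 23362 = 2^1 * 11681^1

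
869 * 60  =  52140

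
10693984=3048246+7645738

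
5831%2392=1047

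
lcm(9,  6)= 18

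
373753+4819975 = 5193728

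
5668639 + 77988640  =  83657279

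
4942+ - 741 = 4201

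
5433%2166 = 1101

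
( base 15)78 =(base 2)1110001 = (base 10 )113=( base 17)6b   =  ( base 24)4H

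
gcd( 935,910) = 5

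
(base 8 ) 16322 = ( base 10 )7378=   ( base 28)9be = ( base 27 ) a37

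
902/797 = 1+105/797 = 1.13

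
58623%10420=6523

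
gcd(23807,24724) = 7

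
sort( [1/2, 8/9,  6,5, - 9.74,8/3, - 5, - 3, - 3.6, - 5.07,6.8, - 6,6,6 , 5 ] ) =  [ - 9.74, - 6, - 5.07, - 5 , - 3.6, - 3,1/2,8/9,8/3 , 5,5,  6,6,6, 6.8 ]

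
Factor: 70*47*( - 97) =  - 2^1*5^1 * 7^1*47^1*97^1=- 319130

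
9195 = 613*15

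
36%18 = 0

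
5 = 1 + 4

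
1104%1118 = 1104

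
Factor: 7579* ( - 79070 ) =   -  599271530 = - 2^1*5^1*11^1*13^1* 53^1*7907^1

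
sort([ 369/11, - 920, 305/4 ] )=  [ - 920 , 369/11, 305/4]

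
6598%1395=1018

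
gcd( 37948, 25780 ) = 4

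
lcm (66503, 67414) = 4921222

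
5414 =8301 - 2887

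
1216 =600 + 616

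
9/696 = 3/232=0.01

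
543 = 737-194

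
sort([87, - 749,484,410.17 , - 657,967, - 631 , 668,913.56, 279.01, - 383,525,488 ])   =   [ -749, - 657, - 631, - 383 , 87,279.01,  410.17, 484, 488,525,668 , 913.56 , 967]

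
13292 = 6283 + 7009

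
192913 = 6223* 31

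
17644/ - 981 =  - 17644/981=- 17.99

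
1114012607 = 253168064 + 860844543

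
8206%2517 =655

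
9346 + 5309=14655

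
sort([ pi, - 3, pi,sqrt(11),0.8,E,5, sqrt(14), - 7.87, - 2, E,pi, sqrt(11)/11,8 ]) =[ - 7.87, - 3, - 2, sqrt( 11 ) /11,0.8, E , E,pi,  pi,pi,sqrt(11 ), sqrt(14),5,  8 ]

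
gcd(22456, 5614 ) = 5614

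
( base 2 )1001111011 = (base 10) 635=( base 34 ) IN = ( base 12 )44B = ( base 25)10A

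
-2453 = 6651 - 9104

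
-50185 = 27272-77457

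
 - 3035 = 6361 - 9396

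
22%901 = 22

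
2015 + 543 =2558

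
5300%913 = 735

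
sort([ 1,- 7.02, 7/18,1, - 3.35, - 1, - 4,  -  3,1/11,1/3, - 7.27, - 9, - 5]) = [  -  9,  -  7.27, - 7.02, - 5, - 4, - 3.35, - 3, -1,1/11,1/3,7/18,1, 1] 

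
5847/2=5847/2 =2923.50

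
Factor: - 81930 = -2^1* 3^1 * 5^1*2731^1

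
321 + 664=985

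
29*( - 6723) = -194967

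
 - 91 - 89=-180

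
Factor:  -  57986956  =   - 2^2*23^1*41^1*15373^1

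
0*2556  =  0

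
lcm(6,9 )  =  18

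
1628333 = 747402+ 880931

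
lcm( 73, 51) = 3723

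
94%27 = 13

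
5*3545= 17725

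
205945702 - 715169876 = -509224174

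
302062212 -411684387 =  - 109622175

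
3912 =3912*1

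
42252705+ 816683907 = 858936612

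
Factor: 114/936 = 2^( - 2 ) * 3^( - 1 )*13^ (-1)*19^1 = 19/156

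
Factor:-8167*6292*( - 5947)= 305597085508 = 2^2*11^2 * 13^1*19^1*313^1*8167^1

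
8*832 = 6656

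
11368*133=1511944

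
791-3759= - 2968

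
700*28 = 19600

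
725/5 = 145 = 145.00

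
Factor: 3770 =2^1 * 5^1 * 13^1*29^1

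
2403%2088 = 315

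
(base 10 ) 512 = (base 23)m6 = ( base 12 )368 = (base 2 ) 1000000000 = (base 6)2212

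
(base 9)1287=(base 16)3ca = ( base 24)1GA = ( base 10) 970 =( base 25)1dk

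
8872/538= 16 + 132/269  =  16.49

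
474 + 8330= 8804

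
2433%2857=2433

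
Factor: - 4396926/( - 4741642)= 2198463/2370821 = 3^1*47^(  -  1 )*73^( -1 )*193^1*691^( -1)*3797^1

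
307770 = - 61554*( - 5)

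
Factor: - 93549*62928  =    -  2^4*3^3*19^1*23^1 * 31183^1 = - 5886851472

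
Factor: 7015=5^1*23^1*61^1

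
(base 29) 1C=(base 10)41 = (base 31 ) 1A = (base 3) 1112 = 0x29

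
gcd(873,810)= 9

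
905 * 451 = 408155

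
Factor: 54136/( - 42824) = - 53^( - 1)*67^1  =  -67/53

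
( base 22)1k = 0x2A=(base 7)60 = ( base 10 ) 42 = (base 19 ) 24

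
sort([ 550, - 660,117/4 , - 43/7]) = [ - 660, - 43/7, 117/4, 550]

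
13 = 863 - 850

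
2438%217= 51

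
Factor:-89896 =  - 2^3* 17^1*661^1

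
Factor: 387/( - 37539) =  - 97^ ( - 1 )  =  - 1/97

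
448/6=224/3 = 74.67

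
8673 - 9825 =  - 1152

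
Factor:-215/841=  - 5^1*29^ ( - 2)*43^1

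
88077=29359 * 3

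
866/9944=433/4972 = 0.09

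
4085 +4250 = 8335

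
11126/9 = 1236 + 2/9  =  1236.22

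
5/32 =5/32= 0.16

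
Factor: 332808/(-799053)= - 2^3 * 7^2 *283^1 * 266351^( - 1 ) = -110936/266351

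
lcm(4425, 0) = 0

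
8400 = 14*600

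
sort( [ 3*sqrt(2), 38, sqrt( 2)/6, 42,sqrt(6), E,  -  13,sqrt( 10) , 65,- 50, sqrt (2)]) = [ - 50,  -  13, sqrt(2)/6 , sqrt(2), sqrt(6), E, sqrt(10), 3*sqrt(2),38, 42, 65]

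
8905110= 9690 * 919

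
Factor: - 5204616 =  -2^3*3^1*216859^1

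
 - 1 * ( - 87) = 87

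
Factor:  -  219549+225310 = 5761 = 7^1*823^1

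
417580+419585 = 837165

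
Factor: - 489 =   -  3^1*163^1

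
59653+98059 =157712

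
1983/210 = 9 + 31/70= 9.44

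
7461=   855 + 6606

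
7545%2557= 2431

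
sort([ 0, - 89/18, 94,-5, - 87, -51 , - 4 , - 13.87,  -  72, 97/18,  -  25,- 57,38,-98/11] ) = [ - 87, - 72, -57, - 51,-25, - 13.87, - 98/11,-5,  -  89/18, - 4,0,  97/18 , 38, 94]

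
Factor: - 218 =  - 2^1 *109^1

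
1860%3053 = 1860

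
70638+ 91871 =162509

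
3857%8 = 1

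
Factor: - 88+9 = - 79= - 79^1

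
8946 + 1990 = 10936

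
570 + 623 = 1193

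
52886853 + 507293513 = 560180366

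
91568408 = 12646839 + 78921569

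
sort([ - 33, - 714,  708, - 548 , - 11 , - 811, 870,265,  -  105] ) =[ - 811, - 714, - 548, - 105,-33, - 11,265, 708,  870]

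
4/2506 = 2/1253 = 0.00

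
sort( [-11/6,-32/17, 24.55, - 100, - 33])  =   [ -100, - 33,-32/17, - 11/6 , 24.55]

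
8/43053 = 8/43053 = 0.00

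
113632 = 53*2144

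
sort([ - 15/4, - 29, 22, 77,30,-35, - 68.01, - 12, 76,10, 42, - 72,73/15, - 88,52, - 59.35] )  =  [ - 88, - 72, - 68.01,  -  59.35, - 35, - 29, - 12,  -  15/4, 73/15, 10, 22, 30,42,52, 76 , 77]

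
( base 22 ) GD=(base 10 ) 365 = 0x16D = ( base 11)302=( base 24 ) f5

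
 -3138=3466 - 6604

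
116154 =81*1434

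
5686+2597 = 8283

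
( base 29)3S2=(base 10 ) 3337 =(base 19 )94c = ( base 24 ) 5J1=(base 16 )D09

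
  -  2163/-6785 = 2163/6785=0.32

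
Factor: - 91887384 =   -  2^3*3^1*1427^1 * 2683^1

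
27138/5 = 5427+3/5 = 5427.60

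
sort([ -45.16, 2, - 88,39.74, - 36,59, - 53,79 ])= [ - 88 ,- 53,-45.16, - 36,2, 39.74,59,79]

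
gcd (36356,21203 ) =1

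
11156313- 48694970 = - 37538657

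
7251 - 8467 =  - 1216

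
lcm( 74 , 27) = 1998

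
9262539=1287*7197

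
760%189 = 4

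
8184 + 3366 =11550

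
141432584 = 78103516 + 63329068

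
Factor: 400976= 2^4*19^1*1319^1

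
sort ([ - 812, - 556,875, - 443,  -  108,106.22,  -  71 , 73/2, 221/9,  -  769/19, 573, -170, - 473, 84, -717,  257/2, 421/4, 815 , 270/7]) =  [ - 812, - 717,-556, - 473,-443,  -  170, - 108 ,-71,  -  769/19, 221/9,73/2,270/7,  84,421/4, 106.22,257/2, 573,815, 875] 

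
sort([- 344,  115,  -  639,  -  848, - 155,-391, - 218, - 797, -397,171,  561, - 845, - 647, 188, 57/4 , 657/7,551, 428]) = [ - 848, -845, - 797, - 647 , - 639 , - 397, -391,  -  344, - 218, - 155, 57/4 , 657/7,  115,171,188, 428,551,561] 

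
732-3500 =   -  2768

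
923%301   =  20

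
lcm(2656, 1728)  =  143424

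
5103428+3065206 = 8168634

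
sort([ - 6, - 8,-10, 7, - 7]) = [ - 10,- 8, - 7, - 6,  7 ]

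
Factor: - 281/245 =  - 5^(  -  1 )*7^( - 2 )*281^1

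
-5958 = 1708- 7666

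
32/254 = 16/127 = 0.13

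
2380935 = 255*9337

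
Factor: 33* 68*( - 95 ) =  - 213180 = -  2^2 * 3^1*5^1*11^1*  17^1 * 19^1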